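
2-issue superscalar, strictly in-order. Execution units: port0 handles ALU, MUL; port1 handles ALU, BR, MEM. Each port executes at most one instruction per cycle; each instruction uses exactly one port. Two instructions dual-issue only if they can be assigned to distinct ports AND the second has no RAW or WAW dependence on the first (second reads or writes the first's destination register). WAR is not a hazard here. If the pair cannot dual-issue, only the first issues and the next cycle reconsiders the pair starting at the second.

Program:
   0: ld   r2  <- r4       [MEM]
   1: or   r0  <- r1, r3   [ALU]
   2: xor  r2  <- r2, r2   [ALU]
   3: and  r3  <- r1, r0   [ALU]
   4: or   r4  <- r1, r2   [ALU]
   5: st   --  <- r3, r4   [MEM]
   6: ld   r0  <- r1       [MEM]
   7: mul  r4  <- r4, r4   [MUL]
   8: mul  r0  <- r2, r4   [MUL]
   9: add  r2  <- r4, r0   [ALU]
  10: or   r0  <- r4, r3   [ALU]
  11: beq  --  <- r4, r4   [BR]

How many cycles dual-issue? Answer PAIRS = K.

[0] i0/i1  ld.MEM;or.ALU  -- dual
[1] i2/i3  xor.ALU;and.ALU  -- dual
[2] i4  or.ALU  -- RAW r4
[3] i5  st.MEM  -- no-port MEM/MEM
[4] i6/i7  ld.MEM;mul.MUL  -- dual
[5] i8  mul.MUL  -- RAW r0
[6] i9/i10  add.ALU;or.ALU  -- dual
[7] i11  beq.BR  -- tail

PAIRS = 4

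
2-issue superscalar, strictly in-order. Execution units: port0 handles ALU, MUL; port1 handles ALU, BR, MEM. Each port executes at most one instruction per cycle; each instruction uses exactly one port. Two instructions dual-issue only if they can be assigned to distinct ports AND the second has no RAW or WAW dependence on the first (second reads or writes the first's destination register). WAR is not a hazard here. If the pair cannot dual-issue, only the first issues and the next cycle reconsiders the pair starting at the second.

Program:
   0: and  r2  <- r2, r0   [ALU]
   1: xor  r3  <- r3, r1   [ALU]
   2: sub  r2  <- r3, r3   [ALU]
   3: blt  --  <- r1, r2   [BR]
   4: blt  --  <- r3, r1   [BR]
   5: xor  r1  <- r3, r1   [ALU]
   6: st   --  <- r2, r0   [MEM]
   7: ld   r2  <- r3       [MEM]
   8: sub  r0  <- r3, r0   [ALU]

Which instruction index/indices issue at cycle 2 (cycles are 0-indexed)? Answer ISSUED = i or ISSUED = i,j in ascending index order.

t=0 i0+i1:and.ALU/xor.ALU ; pair
t=1 i2:sub.ALU ; RAW r2
t=2 i3:blt.BR ; no-port BR/BR
t=3 i4+i5:blt.BR/xor.ALU ; pair
t=4 i6:st.MEM ; no-port MEM/MEM
t=5 i7+i8:ld.MEM/sub.ALU ; pair

ISSUED = 3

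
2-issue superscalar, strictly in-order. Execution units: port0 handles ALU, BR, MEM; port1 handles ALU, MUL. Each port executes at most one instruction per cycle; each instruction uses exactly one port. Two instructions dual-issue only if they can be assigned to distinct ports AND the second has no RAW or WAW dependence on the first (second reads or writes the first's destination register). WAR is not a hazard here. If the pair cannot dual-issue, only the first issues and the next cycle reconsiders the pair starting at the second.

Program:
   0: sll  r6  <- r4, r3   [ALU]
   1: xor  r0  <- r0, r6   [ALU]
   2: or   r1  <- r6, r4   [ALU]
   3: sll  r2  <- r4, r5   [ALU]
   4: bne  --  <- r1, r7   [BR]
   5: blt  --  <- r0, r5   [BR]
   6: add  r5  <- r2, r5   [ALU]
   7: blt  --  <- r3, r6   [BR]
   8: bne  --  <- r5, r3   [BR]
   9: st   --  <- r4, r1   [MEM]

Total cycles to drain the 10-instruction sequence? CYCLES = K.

CYCLES = 7

c0: i0 sll.ALU  RAW r6
c1: i1&i2 xor.ALU;or.ALU  2-wide
c2: i3&i4 sll.ALU;bne.BR  2-wide
c3: i5&i6 blt.BR;add.ALU  2-wide
c4: i7 blt.BR  no-port BR/BR
c5: i8 bne.BR  no-port BR/MEM
c6: i9 st.MEM  tail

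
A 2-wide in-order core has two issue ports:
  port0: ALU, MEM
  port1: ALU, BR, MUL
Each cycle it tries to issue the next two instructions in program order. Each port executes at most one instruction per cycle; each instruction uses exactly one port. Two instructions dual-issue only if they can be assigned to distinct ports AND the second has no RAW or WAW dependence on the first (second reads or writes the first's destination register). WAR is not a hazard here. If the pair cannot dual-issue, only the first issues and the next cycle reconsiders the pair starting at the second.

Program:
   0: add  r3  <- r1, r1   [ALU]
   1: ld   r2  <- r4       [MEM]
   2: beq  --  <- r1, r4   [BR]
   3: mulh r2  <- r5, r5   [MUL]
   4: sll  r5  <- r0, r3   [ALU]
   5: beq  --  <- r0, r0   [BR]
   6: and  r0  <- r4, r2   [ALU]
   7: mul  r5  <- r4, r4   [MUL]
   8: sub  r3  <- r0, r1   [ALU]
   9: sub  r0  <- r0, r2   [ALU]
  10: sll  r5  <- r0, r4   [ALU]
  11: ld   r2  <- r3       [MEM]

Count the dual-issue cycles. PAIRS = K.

PAIRS = 5

[0] i0,i1  add+ld  -- dual
[1] i2  beq  -- no-port BR/MUL
[2] i3,i4  mulh+sll  -- dual
[3] i5,i6  beq+and  -- dual
[4] i7,i8  mul+sub  -- dual
[5] i9  sub  -- RAW r0
[6] i10,i11  sll+ld  -- dual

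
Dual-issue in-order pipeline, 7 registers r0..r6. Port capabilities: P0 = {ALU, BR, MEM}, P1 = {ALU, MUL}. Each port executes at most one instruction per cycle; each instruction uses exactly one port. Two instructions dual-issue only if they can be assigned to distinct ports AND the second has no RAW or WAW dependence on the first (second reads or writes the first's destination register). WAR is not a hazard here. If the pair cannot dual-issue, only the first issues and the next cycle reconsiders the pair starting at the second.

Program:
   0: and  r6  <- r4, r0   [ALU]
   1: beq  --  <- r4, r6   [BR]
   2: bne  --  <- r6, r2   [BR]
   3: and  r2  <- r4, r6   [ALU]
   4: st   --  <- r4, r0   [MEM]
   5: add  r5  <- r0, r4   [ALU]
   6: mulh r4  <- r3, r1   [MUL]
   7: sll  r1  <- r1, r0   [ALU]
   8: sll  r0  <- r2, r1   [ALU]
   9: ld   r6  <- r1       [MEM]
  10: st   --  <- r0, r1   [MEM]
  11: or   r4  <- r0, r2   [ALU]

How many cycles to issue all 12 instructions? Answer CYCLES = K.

CYCLES = 7

0. and @i0  | RAW r6
1. beq @i1  | no-port BR/BR
2. bne and @i2&i3  | dual
3. st add @i4&i5  | dual
4. mulh sll @i6&i7  | dual
5. sll ld @i8&i9  | dual
6. st or @i10&i11  | dual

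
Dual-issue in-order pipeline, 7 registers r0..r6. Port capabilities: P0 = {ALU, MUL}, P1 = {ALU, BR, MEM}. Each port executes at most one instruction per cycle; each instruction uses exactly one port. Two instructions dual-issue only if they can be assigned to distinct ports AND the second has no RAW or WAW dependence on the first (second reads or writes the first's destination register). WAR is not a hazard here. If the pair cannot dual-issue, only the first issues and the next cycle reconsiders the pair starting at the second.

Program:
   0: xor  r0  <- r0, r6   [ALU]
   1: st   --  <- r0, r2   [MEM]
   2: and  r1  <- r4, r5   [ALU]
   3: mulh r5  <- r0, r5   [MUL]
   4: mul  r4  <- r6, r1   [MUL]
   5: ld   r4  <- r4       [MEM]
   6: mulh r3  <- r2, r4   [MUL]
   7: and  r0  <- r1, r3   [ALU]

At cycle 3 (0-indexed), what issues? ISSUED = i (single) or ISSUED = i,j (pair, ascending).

ISSUED = 4

  cy0 -> i0 (xor.ALU) RAW r0
  cy1 -> i1+i2 (st.MEM/and.ALU) dual
  cy2 -> i3 (mulh.MUL) no-port MUL/MUL
  cy3 -> i4 (mul.MUL) RAW+WAW r4
  cy4 -> i5 (ld.MEM) RAW r4
  cy5 -> i6 (mulh.MUL) RAW r3
  cy6 -> i7 (and.ALU) tail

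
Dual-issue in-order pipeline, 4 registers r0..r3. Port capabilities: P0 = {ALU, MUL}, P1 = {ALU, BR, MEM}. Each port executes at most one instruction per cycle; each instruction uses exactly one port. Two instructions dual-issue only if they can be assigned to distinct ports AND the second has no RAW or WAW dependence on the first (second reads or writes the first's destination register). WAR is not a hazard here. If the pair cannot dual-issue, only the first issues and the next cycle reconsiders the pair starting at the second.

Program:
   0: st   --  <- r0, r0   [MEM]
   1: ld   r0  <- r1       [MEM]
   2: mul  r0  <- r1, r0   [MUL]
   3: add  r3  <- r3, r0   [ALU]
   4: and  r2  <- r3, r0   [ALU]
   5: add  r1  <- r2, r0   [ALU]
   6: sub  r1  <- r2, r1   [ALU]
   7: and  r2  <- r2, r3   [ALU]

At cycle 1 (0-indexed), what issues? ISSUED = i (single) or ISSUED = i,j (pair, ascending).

[0] i0  st.MEM  -- no-port MEM/MEM
[1] i1  ld.MEM  -- RAW+WAW r0
[2] i2  mul.MUL  -- RAW r0
[3] i3  add.ALU  -- RAW r3
[4] i4  and.ALU  -- RAW r2
[5] i5  add.ALU  -- RAW+WAW r1
[6] i6/i7  sub.ALU;and.ALU  -- pair

ISSUED = 1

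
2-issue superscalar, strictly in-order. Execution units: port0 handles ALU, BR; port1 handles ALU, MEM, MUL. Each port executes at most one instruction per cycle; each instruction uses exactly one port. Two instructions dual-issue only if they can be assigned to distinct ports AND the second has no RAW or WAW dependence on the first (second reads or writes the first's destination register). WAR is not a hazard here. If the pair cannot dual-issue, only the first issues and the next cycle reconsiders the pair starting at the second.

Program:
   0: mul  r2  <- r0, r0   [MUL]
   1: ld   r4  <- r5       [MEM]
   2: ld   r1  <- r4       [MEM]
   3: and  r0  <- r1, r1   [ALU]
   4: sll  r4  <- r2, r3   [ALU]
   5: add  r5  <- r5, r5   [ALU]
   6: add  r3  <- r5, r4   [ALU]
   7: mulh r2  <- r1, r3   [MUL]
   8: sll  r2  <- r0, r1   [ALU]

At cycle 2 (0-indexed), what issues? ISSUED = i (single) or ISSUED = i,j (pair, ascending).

  cy0 -> i0 (mul.MUL) no-port MUL/MEM
  cy1 -> i1 (ld.MEM) no-port MEM/MEM
  cy2 -> i2 (ld.MEM) RAW r1
  cy3 -> i3+i4 (and.ALU+sll.ALU) 2-wide
  cy4 -> i5 (add.ALU) RAW r5
  cy5 -> i6 (add.ALU) RAW r3
  cy6 -> i7 (mulh.MUL) WAW r2
  cy7 -> i8 (sll.ALU) tail

ISSUED = 2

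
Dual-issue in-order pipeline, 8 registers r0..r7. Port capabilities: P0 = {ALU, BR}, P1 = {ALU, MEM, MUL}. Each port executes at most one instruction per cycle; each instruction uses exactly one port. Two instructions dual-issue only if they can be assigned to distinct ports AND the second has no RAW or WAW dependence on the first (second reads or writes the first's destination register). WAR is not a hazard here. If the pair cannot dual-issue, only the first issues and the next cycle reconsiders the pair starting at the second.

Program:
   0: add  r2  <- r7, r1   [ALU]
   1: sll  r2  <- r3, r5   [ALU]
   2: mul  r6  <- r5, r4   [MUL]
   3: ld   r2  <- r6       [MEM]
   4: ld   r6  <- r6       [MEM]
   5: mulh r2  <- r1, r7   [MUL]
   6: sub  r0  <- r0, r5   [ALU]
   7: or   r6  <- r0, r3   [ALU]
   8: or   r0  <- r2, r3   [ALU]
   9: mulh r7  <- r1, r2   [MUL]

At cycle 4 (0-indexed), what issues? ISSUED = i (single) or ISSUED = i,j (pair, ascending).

#0 head=0: add i0 WAW r2
#1 head=1: sll/mul i1,i2 2-wide
#2 head=3: ld i3 no-port MEM/MEM
#3 head=4: ld i4 no-port MEM/MUL
#4 head=5: mulh/sub i5,i6 2-wide
#5 head=7: or/or i7,i8 2-wide
#6 head=9: mulh i9 tail

ISSUED = 5,6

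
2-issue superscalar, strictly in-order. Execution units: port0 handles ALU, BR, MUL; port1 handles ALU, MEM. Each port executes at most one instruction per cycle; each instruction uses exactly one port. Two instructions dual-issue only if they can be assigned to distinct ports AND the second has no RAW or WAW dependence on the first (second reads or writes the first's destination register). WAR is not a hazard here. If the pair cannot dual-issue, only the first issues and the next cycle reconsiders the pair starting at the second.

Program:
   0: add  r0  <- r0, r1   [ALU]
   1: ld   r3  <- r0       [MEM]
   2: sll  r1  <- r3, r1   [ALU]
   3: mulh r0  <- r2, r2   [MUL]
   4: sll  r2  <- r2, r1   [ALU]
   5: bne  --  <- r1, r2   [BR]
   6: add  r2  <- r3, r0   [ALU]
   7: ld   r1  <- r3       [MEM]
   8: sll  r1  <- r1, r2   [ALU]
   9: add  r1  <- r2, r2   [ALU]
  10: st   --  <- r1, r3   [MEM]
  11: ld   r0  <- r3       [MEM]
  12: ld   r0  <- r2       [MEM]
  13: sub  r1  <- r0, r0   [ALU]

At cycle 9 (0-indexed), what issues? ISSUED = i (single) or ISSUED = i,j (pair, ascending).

  cy0 -> i0 (add) RAW r0
  cy1 -> i1 (ld) RAW r3
  cy2 -> i2+i3 (sll mulh) pair
  cy3 -> i4 (sll) RAW r2
  cy4 -> i5+i6 (bne add) pair
  cy5 -> i7 (ld) RAW+WAW r1
  cy6 -> i8 (sll) WAW r1
  cy7 -> i9 (add) RAW r1
  cy8 -> i10 (st) no-port MEM/MEM
  cy9 -> i11 (ld) no-port MEM/MEM
  cy10 -> i12 (ld) RAW r0
  cy11 -> i13 (sub) tail

ISSUED = 11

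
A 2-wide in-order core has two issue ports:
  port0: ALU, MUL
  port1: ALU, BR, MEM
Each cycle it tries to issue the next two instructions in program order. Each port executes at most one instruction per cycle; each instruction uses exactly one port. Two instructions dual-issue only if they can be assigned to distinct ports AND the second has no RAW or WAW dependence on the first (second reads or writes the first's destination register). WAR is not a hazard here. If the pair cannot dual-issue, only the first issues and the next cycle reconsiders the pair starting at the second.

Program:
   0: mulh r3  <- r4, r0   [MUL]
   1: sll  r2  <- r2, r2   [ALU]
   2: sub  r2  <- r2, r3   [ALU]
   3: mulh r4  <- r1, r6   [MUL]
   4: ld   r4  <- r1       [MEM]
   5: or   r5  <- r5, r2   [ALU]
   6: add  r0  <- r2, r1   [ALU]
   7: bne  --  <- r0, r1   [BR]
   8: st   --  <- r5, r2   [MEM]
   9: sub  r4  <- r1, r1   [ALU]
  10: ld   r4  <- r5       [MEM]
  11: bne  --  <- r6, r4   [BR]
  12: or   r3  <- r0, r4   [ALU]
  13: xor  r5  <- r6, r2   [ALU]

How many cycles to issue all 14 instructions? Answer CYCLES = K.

CYCLES = 9

c0: i0/i1 mulh+sll  2-wide
c1: i2/i3 sub+mulh  2-wide
c2: i4/i5 ld+or  2-wide
c3: i6 add  RAW r0
c4: i7 bne  no-port BR/MEM
c5: i8/i9 st+sub  2-wide
c6: i10 ld  no-port MEM/BR
c7: i11/i12 bne+or  2-wide
c8: i13 xor  tail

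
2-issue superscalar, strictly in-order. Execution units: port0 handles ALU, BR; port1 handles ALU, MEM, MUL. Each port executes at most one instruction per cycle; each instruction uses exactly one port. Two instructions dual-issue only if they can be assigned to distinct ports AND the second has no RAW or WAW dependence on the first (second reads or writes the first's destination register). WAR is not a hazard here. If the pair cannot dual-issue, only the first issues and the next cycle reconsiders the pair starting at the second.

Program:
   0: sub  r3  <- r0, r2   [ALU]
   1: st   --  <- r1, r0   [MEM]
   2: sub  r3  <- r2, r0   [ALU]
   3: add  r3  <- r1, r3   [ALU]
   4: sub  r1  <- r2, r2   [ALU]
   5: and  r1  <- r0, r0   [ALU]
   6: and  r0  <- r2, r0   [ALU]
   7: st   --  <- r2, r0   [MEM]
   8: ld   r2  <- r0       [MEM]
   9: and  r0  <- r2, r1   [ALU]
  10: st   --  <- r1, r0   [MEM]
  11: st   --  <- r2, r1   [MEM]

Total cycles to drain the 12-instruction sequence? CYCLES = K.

CYCLES = 9

t=0 i0/i1:sub.ALU;st.MEM ; 2-wide
t=1 i2:sub.ALU ; RAW+WAW r3
t=2 i3/i4:add.ALU;sub.ALU ; 2-wide
t=3 i5/i6:and.ALU;and.ALU ; 2-wide
t=4 i7:st.MEM ; no-port MEM/MEM
t=5 i8:ld.MEM ; RAW r2
t=6 i9:and.ALU ; RAW r0
t=7 i10:st.MEM ; no-port MEM/MEM
t=8 i11:st.MEM ; tail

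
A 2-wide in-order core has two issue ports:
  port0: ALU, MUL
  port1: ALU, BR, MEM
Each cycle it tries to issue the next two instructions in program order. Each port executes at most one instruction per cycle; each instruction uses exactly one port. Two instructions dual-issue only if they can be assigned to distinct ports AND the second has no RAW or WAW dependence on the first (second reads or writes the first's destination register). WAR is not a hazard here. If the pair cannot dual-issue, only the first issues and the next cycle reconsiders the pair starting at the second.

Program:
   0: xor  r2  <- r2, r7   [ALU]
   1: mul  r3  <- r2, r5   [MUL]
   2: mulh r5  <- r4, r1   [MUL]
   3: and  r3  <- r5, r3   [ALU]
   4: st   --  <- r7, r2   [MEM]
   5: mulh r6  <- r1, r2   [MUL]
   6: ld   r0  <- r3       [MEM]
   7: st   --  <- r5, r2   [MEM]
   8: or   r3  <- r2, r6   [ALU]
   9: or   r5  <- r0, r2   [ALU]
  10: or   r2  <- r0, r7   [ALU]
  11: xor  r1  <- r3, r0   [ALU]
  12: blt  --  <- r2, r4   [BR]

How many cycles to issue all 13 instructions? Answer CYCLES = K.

t=0 i0:xor ; RAW r2
t=1 i1:mul ; no-port MUL/MUL
t=2 i2:mulh ; RAW r5
t=3 i3+i4:and/st ; 2-wide
t=4 i5+i6:mulh/ld ; 2-wide
t=5 i7+i8:st/or ; 2-wide
t=6 i9+i10:or/or ; 2-wide
t=7 i11+i12:xor/blt ; 2-wide

CYCLES = 8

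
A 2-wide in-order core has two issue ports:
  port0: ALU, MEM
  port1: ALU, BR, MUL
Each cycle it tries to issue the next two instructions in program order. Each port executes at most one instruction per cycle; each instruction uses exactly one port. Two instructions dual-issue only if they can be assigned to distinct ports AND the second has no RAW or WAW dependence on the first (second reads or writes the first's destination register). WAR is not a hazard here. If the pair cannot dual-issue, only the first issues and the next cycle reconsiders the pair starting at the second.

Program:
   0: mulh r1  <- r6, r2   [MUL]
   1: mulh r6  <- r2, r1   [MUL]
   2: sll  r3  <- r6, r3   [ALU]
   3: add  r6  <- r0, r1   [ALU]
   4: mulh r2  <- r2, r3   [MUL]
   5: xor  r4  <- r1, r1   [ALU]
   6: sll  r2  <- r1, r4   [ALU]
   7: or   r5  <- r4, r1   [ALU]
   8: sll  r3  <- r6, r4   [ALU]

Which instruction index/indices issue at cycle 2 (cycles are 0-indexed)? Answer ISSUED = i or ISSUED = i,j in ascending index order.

ISSUED = 2,3

#0 head=0: mulh.MUL i0 no-port MUL/MUL
#1 head=1: mulh.MUL i1 RAW r6
#2 head=2: sll.ALU;add.ALU i2&i3 2-wide
#3 head=4: mulh.MUL;xor.ALU i4&i5 2-wide
#4 head=6: sll.ALU;or.ALU i6&i7 2-wide
#5 head=8: sll.ALU i8 tail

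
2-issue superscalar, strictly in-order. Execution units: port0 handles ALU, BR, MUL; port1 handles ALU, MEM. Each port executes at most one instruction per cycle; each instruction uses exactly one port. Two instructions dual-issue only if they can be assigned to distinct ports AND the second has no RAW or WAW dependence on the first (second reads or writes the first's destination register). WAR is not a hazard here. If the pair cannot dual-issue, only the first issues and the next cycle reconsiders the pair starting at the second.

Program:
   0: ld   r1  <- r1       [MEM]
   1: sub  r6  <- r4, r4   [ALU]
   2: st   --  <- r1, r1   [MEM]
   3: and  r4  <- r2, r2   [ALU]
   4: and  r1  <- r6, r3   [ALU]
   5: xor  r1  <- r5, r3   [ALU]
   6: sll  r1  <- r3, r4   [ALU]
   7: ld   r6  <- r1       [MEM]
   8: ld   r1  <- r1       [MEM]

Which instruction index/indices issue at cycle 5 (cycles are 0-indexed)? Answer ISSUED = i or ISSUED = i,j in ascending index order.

ISSUED = 7

  cy0 -> i0/i1 (ld.MEM/sub.ALU) pair
  cy1 -> i2/i3 (st.MEM/and.ALU) pair
  cy2 -> i4 (and.ALU) WAW r1
  cy3 -> i5 (xor.ALU) WAW r1
  cy4 -> i6 (sll.ALU) RAW r1
  cy5 -> i7 (ld.MEM) no-port MEM/MEM
  cy6 -> i8 (ld.MEM) tail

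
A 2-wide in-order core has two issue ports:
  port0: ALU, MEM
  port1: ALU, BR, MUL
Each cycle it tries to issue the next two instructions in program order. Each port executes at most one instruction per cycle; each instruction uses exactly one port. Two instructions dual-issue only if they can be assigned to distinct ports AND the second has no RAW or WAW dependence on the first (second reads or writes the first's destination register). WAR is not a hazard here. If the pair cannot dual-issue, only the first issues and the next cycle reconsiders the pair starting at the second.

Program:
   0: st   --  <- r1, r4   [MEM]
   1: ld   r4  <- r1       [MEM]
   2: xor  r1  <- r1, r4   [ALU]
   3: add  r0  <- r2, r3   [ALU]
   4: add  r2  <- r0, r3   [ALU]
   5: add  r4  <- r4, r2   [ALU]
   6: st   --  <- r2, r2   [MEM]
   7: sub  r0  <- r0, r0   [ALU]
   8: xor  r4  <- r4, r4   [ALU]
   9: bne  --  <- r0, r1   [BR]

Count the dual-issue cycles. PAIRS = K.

c0: i0 st.MEM  no-port MEM/MEM
c1: i1 ld.MEM  RAW r4
c2: i2+i3 xor.ALU;add.ALU  dual
c3: i4 add.ALU  RAW r2
c4: i5+i6 add.ALU;st.MEM  dual
c5: i7+i8 sub.ALU;xor.ALU  dual
c6: i9 bne.BR  tail

PAIRS = 3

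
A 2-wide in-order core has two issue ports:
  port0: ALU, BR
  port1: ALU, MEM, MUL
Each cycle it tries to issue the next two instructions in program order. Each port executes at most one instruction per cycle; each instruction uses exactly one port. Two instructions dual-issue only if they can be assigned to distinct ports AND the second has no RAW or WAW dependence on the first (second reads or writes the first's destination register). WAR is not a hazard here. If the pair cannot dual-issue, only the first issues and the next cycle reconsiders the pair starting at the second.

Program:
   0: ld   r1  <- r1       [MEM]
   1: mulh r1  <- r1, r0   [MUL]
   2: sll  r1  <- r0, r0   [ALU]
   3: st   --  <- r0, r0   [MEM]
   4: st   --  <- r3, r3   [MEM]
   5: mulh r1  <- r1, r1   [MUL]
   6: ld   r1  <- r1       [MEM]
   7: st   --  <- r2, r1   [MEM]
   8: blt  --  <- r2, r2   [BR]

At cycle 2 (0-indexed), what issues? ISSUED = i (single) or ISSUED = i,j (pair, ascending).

  cy0 -> i0 (ld) no-port MEM/MUL
  cy1 -> i1 (mulh) WAW r1
  cy2 -> i2+i3 (sll+st) pair
  cy3 -> i4 (st) no-port MEM/MUL
  cy4 -> i5 (mulh) no-port MUL/MEM
  cy5 -> i6 (ld) no-port MEM/MEM
  cy6 -> i7+i8 (st+blt) pair

ISSUED = 2,3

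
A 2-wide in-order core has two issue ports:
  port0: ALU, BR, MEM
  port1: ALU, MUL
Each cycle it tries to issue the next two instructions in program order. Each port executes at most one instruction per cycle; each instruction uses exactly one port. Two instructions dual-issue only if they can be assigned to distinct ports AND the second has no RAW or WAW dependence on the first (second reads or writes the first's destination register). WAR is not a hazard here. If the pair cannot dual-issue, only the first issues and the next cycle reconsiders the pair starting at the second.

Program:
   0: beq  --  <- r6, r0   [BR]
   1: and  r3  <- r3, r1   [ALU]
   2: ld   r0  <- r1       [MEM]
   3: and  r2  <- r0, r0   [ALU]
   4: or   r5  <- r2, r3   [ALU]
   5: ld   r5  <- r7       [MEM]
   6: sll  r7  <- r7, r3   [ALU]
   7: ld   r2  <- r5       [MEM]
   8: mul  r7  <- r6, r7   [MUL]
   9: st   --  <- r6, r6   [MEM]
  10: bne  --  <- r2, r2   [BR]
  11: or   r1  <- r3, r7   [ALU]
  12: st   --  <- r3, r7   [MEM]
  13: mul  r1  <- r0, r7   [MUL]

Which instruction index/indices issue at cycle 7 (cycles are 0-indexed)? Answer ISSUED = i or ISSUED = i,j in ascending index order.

ISSUED = 10,11

#0 head=0: beq;and i0&i1 pair
#1 head=2: ld i2 RAW r0
#2 head=3: and i3 RAW r2
#3 head=4: or i4 WAW r5
#4 head=5: ld;sll i5&i6 pair
#5 head=7: ld;mul i7&i8 pair
#6 head=9: st i9 no-port MEM/BR
#7 head=10: bne;or i10&i11 pair
#8 head=12: st;mul i12&i13 pair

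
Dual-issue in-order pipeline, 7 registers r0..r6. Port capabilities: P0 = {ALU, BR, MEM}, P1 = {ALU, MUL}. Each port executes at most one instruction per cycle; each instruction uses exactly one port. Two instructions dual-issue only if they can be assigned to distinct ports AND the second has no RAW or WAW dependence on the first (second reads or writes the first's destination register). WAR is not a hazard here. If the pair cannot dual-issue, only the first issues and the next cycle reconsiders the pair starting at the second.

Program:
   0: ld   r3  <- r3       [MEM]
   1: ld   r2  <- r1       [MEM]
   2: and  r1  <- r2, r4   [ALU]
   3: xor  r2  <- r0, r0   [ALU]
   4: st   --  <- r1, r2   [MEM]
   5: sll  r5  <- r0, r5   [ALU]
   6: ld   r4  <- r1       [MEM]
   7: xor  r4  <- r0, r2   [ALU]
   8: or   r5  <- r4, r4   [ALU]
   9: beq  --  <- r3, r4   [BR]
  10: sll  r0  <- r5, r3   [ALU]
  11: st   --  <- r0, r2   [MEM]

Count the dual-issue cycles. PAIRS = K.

c0: i0 ld.MEM  no-port MEM/MEM
c1: i1 ld.MEM  RAW r2
c2: i2&i3 and.ALU;xor.ALU  2-wide
c3: i4&i5 st.MEM;sll.ALU  2-wide
c4: i6 ld.MEM  WAW r4
c5: i7 xor.ALU  RAW r4
c6: i8&i9 or.ALU;beq.BR  2-wide
c7: i10 sll.ALU  RAW r0
c8: i11 st.MEM  tail

PAIRS = 3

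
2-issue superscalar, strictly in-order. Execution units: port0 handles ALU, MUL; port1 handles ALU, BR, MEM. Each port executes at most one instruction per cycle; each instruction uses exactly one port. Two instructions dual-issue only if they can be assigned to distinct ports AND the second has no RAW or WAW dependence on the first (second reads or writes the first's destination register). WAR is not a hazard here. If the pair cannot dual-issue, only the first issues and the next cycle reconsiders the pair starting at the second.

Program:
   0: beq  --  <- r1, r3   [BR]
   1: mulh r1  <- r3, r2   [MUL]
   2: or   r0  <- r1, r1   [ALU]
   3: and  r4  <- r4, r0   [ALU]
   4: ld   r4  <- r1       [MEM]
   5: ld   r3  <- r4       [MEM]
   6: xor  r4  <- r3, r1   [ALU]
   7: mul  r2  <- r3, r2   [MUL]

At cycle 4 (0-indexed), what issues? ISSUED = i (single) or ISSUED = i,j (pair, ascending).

0. beq/mulh @i0,i1  | 2-wide
1. or @i2  | RAW r0
2. and @i3  | WAW r4
3. ld @i4  | no-port MEM/MEM
4. ld @i5  | RAW r3
5. xor/mul @i6,i7  | 2-wide

ISSUED = 5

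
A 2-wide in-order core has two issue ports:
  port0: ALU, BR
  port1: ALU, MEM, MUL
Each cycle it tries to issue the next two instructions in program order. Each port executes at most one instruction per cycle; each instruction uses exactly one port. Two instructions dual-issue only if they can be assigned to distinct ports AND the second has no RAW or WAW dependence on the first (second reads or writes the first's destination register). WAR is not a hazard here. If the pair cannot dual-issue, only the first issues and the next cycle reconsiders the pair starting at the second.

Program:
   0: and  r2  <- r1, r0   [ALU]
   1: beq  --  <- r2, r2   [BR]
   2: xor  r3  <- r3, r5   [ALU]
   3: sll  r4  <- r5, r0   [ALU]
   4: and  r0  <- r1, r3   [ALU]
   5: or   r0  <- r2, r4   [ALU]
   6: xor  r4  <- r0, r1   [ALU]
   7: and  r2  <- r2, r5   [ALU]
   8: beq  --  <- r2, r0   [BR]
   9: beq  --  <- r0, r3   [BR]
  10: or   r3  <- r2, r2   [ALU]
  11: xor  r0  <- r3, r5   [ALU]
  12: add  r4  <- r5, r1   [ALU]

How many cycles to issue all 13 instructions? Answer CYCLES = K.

CYCLES = 8

#0 head=0: and i0 RAW r2
#1 head=1: beq;xor i1,i2 pair
#2 head=3: sll;and i3,i4 pair
#3 head=5: or i5 RAW r0
#4 head=6: xor;and i6,i7 pair
#5 head=8: beq i8 no-port BR/BR
#6 head=9: beq;or i9,i10 pair
#7 head=11: xor;add i11,i12 pair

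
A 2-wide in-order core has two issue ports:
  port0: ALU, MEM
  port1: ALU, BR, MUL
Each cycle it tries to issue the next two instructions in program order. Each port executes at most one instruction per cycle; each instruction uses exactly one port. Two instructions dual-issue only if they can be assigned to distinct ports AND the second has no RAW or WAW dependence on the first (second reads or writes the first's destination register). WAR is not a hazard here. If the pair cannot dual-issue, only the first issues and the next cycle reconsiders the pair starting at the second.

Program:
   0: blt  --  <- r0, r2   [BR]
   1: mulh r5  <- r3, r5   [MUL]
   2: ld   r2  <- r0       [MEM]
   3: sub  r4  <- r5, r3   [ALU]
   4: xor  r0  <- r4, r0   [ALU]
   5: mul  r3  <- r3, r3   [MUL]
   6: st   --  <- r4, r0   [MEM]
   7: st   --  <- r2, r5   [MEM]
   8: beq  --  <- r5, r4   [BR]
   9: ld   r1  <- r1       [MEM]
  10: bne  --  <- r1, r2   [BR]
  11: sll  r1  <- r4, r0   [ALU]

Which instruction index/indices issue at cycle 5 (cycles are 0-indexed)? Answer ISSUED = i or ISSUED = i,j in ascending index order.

0. blt.BR @i0  | no-port BR/MUL
1. mulh.MUL;ld.MEM @i1,i2  | dual
2. sub.ALU @i3  | RAW r4
3. xor.ALU;mul.MUL @i4,i5  | dual
4. st.MEM @i6  | no-port MEM/MEM
5. st.MEM;beq.BR @i7,i8  | dual
6. ld.MEM @i9  | RAW r1
7. bne.BR;sll.ALU @i10,i11  | dual

ISSUED = 7,8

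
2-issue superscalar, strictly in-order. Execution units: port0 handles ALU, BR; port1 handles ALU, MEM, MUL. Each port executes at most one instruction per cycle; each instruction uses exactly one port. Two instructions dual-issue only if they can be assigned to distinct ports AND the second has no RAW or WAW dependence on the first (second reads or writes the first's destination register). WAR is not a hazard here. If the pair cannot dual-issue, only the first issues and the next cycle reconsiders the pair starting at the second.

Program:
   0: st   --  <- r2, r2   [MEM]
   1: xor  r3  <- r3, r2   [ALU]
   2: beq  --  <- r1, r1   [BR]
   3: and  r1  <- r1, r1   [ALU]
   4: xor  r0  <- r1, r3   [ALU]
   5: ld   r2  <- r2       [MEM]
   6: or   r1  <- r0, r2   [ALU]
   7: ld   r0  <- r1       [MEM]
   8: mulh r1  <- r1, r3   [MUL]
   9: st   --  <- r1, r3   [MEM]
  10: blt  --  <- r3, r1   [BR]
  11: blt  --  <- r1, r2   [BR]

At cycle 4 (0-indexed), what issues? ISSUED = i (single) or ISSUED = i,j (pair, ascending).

ISSUED = 7

0. st+xor @i0+i1  | dual
1. beq+and @i2+i3  | dual
2. xor+ld @i4+i5  | dual
3. or @i6  | RAW r1
4. ld @i7  | no-port MEM/MUL
5. mulh @i8  | no-port MUL/MEM
6. st+blt @i9+i10  | dual
7. blt @i11  | tail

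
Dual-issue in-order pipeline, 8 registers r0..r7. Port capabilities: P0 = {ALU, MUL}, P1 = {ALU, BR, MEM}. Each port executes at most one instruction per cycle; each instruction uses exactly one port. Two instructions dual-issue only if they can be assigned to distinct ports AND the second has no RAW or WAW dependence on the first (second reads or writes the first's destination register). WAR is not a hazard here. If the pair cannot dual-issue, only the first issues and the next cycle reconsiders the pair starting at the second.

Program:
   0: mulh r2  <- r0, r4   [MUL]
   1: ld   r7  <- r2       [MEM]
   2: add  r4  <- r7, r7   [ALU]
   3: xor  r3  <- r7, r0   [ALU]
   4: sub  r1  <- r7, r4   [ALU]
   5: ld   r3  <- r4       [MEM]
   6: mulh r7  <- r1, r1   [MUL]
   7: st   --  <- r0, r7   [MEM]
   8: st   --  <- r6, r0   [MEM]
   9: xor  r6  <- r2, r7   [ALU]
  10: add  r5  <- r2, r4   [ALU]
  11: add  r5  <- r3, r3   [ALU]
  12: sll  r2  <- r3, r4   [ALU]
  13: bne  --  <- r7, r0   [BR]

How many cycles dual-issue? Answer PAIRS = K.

PAIRS = 4

#0 head=0: mulh i0 RAW r2
#1 head=1: ld i1 RAW r7
#2 head=2: add;xor i2,i3 2-wide
#3 head=4: sub;ld i4,i5 2-wide
#4 head=6: mulh i6 RAW r7
#5 head=7: st i7 no-port MEM/MEM
#6 head=8: st;xor i8,i9 2-wide
#7 head=10: add i10 WAW r5
#8 head=11: add;sll i11,i12 2-wide
#9 head=13: bne i13 tail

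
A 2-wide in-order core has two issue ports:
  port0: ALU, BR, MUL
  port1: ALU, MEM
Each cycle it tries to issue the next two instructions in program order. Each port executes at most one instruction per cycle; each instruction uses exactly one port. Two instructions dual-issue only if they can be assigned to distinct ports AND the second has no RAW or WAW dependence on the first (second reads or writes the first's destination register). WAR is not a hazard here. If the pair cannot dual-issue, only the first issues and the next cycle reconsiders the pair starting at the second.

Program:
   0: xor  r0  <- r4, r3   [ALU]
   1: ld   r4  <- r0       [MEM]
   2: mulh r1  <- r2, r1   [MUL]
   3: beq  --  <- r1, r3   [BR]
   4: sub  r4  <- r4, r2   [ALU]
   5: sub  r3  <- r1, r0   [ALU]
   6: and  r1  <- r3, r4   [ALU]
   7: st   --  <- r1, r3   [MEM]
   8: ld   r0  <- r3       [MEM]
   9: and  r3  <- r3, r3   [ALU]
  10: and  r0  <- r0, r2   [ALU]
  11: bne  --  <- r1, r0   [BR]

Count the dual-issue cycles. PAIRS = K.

#0 head=0: xor.ALU i0 RAW r0
#1 head=1: ld.MEM;mulh.MUL i1&i2 pair
#2 head=3: beq.BR;sub.ALU i3&i4 pair
#3 head=5: sub.ALU i5 RAW r3
#4 head=6: and.ALU i6 RAW r1
#5 head=7: st.MEM i7 no-port MEM/MEM
#6 head=8: ld.MEM;and.ALU i8&i9 pair
#7 head=10: and.ALU i10 RAW r0
#8 head=11: bne.BR i11 tail

PAIRS = 3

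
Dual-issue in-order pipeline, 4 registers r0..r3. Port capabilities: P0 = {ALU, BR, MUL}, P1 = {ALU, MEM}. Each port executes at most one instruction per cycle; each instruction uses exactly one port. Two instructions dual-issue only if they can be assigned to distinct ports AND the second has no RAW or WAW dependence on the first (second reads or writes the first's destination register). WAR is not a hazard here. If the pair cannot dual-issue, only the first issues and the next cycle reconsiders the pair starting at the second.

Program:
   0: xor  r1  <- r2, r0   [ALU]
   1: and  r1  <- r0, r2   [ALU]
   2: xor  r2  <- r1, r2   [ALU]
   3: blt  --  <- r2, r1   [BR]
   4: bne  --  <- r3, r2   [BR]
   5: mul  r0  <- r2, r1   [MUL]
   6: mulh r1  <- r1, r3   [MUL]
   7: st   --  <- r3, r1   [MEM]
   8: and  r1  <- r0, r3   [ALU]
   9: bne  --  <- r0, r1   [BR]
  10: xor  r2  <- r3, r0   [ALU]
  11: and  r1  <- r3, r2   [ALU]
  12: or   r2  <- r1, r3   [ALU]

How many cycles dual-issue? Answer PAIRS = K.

c0: i0 xor  WAW r1
c1: i1 and  RAW r1
c2: i2 xor  RAW r2
c3: i3 blt  no-port BR/BR
c4: i4 bne  no-port BR/MUL
c5: i5 mul  no-port MUL/MUL
c6: i6 mulh  RAW r1
c7: i7&i8 st and  2-wide
c8: i9&i10 bne xor  2-wide
c9: i11 and  RAW r1
c10: i12 or  tail

PAIRS = 2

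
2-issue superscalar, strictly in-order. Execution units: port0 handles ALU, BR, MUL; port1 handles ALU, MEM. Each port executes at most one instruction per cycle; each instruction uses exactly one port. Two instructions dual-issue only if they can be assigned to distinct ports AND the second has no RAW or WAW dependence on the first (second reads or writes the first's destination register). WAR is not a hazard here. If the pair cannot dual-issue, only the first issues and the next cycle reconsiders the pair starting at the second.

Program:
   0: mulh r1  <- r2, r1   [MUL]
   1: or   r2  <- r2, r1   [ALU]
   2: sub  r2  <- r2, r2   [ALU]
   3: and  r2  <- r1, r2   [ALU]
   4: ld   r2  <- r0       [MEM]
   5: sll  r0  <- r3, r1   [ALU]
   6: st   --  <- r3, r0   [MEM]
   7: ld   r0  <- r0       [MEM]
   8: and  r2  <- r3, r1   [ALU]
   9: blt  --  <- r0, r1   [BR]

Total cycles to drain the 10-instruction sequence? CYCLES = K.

CYCLES = 8

#0 head=0: mulh i0 RAW r1
#1 head=1: or i1 RAW+WAW r2
#2 head=2: sub i2 RAW+WAW r2
#3 head=3: and i3 WAW r2
#4 head=4: ld+sll i4,i5 dual
#5 head=6: st i6 no-port MEM/MEM
#6 head=7: ld+and i7,i8 dual
#7 head=9: blt i9 tail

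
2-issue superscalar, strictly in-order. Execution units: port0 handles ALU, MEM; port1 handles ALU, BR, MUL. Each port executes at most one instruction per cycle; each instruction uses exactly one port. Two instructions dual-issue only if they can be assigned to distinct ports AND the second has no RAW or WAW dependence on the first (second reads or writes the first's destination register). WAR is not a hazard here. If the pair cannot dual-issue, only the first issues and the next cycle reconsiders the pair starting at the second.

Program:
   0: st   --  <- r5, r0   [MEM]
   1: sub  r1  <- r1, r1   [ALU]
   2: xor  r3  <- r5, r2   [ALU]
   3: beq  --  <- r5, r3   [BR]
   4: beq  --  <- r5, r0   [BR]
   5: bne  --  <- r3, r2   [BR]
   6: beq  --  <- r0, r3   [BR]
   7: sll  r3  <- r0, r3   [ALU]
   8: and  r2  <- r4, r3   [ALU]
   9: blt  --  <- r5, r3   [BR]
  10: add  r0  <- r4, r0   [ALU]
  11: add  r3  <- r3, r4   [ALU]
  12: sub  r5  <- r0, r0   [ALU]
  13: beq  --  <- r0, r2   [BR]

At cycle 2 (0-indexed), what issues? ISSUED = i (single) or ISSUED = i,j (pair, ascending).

ISSUED = 3

#0 head=0: st.MEM/sub.ALU i0/i1 pair
#1 head=2: xor.ALU i2 RAW r3
#2 head=3: beq.BR i3 no-port BR/BR
#3 head=4: beq.BR i4 no-port BR/BR
#4 head=5: bne.BR i5 no-port BR/BR
#5 head=6: beq.BR/sll.ALU i6/i7 pair
#6 head=8: and.ALU/blt.BR i8/i9 pair
#7 head=10: add.ALU/add.ALU i10/i11 pair
#8 head=12: sub.ALU/beq.BR i12/i13 pair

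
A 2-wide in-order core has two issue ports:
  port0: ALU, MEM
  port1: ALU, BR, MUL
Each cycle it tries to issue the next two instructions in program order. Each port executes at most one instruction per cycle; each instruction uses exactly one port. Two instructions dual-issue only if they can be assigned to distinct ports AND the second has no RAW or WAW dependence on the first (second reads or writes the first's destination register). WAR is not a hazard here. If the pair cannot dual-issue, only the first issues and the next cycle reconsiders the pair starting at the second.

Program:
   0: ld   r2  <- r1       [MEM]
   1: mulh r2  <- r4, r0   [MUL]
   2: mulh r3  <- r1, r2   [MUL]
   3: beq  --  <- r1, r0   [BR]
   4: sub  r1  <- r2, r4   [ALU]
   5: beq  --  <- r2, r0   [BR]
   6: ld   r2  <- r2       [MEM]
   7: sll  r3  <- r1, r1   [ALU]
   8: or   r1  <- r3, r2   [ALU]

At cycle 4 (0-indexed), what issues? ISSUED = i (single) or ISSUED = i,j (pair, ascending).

ISSUED = 5,6

c0: i0 ld.MEM  WAW r2
c1: i1 mulh.MUL  no-port MUL/MUL
c2: i2 mulh.MUL  no-port MUL/BR
c3: i3,i4 beq.BR sub.ALU  2-wide
c4: i5,i6 beq.BR ld.MEM  2-wide
c5: i7 sll.ALU  RAW r3
c6: i8 or.ALU  tail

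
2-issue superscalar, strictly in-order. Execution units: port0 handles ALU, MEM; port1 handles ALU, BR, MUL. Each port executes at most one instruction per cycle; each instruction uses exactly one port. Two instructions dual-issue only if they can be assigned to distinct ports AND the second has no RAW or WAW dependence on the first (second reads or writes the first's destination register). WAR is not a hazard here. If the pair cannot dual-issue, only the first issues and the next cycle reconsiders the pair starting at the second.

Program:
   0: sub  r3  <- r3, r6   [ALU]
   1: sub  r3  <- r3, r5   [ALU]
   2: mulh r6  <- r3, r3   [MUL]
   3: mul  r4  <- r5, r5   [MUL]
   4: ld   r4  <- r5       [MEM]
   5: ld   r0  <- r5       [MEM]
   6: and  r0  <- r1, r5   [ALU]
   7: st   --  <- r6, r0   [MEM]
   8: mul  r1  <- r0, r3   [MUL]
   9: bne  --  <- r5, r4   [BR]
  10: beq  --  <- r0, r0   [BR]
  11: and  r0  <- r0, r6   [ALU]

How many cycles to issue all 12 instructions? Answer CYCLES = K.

CYCLES = 10

#0 head=0: sub i0 RAW+WAW r3
#1 head=1: sub i1 RAW r3
#2 head=2: mulh i2 no-port MUL/MUL
#3 head=3: mul i3 WAW r4
#4 head=4: ld i4 no-port MEM/MEM
#5 head=5: ld i5 WAW r0
#6 head=6: and i6 RAW r0
#7 head=7: st;mul i7/i8 2-wide
#8 head=9: bne i9 no-port BR/BR
#9 head=10: beq;and i10/i11 2-wide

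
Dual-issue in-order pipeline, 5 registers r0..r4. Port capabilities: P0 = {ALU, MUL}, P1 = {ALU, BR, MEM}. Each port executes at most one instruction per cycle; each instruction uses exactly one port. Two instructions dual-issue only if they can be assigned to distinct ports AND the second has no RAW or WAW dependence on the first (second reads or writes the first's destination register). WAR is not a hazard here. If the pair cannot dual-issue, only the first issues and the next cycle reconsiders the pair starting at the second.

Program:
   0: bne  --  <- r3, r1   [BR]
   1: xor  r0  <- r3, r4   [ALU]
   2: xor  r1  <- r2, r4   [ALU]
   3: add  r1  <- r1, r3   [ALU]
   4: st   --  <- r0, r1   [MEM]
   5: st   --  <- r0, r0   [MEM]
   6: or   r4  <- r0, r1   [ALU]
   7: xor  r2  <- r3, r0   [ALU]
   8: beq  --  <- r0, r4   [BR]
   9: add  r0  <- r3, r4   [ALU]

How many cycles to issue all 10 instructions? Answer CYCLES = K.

CYCLES = 7

[0] i0&i1  bne.BR/xor.ALU  -- dual
[1] i2  xor.ALU  -- RAW+WAW r1
[2] i3  add.ALU  -- RAW r1
[3] i4  st.MEM  -- no-port MEM/MEM
[4] i5&i6  st.MEM/or.ALU  -- dual
[5] i7&i8  xor.ALU/beq.BR  -- dual
[6] i9  add.ALU  -- tail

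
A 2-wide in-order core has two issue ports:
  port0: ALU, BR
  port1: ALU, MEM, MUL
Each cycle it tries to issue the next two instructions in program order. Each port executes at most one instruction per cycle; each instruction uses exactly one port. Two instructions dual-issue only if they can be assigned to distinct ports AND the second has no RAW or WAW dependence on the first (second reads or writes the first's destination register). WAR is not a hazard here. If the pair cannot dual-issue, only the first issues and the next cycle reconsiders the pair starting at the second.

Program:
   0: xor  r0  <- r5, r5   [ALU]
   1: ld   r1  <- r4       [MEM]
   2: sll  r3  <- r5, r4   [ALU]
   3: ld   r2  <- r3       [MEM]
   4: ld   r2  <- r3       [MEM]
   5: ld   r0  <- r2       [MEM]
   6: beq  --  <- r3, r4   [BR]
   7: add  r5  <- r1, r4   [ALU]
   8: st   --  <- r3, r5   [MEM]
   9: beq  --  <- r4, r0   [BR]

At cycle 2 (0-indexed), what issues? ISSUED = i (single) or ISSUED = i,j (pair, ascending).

c0: i0,i1 xor+ld  dual
c1: i2 sll  RAW r3
c2: i3 ld  no-port MEM/MEM
c3: i4 ld  no-port MEM/MEM
c4: i5,i6 ld+beq  dual
c5: i7 add  RAW r5
c6: i8,i9 st+beq  dual

ISSUED = 3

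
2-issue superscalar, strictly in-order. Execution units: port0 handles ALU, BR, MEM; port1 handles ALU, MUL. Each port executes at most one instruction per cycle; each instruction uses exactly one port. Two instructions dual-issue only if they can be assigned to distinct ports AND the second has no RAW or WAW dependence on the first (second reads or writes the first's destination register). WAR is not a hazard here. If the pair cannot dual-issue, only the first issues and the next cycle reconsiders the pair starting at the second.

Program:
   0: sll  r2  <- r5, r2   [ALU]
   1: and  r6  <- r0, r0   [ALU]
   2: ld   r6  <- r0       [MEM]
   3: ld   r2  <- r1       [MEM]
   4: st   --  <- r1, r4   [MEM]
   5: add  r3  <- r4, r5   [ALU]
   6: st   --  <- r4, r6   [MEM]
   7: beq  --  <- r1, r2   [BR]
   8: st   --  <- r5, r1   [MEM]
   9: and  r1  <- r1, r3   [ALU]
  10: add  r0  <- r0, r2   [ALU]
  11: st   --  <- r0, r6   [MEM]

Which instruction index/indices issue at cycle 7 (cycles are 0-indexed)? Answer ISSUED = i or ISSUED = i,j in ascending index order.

0. sll/and @i0,i1  | 2-wide
1. ld @i2  | no-port MEM/MEM
2. ld @i3  | no-port MEM/MEM
3. st/add @i4,i5  | 2-wide
4. st @i6  | no-port MEM/BR
5. beq @i7  | no-port BR/MEM
6. st/and @i8,i9  | 2-wide
7. add @i10  | RAW r0
8. st @i11  | tail

ISSUED = 10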